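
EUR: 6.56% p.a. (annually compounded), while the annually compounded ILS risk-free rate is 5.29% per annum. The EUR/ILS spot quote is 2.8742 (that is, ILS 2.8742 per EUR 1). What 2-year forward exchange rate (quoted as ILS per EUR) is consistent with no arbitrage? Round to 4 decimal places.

T = 2 years.
Growth of 1 ILS over T: (1 + 0.0529)^2 = 1.1085984.
Growth of 1 EUR over T: (1 + 0.0656)^2 = 1.1355034.
Forward (ILS per EUR) = 2.8742 × 1.1085984 / 1.1355034 = 2.806098.

2.8061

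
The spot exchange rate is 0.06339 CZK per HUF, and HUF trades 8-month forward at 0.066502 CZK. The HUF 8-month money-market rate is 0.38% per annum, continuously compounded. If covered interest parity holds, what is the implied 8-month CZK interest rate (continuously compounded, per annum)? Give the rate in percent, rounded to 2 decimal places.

T = 8/12 years.
F/S = 0.066502/0.06339 = 1.0490929 = (growth of CZK) / (growth of HUF).
HUF growth factor: e^(0.0038×8/12) = 1.0025365.
So the CZK growth factor = 1.0517539.
Take logs: ln 1.0517539 / (8/12) = 0.075689, so 7.57%.

7.57%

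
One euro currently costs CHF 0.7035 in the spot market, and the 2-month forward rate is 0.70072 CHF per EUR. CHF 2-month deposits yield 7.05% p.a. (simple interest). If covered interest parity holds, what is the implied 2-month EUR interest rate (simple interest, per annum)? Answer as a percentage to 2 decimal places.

T = 2/12 years.
F/S = 0.70072/0.7035 = 0.9960483 = (growth of CHF) / (growth of EUR).
The CHF side grows by 1 + 0.0705×2/12 = 1.011750.
So the EUR growth factor = 1.015764.
r = (1.015764 − 1)/(2/12) = 0.094584 → 9.46%.

9.46%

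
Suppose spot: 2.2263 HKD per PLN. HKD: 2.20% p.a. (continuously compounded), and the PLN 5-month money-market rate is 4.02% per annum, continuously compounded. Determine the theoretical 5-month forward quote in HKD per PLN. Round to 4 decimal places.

2.2095

T = 5/12 years.
Growth of 1 HKD over T: e^(0.0220×5/12) = 1.0092088.
PLN growth factor: e^(0.0402×5/12) = 1.0168911.
Forward (HKD per PLN) = 2.2263 × 1.0092088 / 1.0168911 = 2.209481.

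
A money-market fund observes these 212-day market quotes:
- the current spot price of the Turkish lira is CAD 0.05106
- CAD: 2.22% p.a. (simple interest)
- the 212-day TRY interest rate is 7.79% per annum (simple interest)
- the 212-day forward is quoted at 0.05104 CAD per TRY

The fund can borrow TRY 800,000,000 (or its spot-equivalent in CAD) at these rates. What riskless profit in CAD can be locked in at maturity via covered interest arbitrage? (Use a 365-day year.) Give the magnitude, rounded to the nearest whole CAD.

CAD 1,304,782

T = 212/365 years.
Invest the TRY and cover forward: 800,000,000 × 1.0452460274 × 0.05104 = CAD 42,679,485.79.
Convert at spot and invest in CAD: 800,000,000 × 0.05106 × 1.0128942466 = CAD 41,374,704.19.
The quoted forward overvalues TRY, so borrow CAD, buy TRY at spot, deposit the TRY at 7.79%, and sell the proceeds forward at 0.05104.
The gap between the two covered legs is CAD 1,304,782.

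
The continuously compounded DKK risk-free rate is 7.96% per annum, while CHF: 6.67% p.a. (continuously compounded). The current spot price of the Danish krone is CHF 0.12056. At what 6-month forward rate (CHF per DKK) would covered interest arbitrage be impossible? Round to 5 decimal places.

T = 6/12 years.
CHF accumulates by e^(0.0667×6/12) = 1.0339123.
Growth of 1 DKK over T: e^(0.0796×6/12) = 1.0406026.
So F = 0.12056 × 1.0339123 / 1.0406026 = 0.1197849 (CHF/DKK).

0.11978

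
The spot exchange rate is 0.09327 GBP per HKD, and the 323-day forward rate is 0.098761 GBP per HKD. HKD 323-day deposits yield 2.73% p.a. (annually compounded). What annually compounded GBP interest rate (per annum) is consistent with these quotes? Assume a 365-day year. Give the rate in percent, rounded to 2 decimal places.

9.59%

T = 323/365 years.
By CIP, F/S equals the GBP-to-HKD growth ratio: 0.098761/0.09327 = 1.0588721.
The HKD side grows by (1 + 0.0273)^(323/365) = 1.0241211.
Hence g_GBP = 1.0844133.
r = 1.0844133^(365/323) − 1 = 0.095901 → 9.59%.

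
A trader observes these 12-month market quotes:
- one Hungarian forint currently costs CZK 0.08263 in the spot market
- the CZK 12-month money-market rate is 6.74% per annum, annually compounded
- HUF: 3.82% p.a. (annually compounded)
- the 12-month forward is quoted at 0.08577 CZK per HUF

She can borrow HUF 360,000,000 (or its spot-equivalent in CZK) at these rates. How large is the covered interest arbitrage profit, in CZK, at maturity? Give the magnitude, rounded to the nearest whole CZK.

CZK 304,975

T = 1 year.
Invest the HUF and cover forward: 360,000,000 × 1.038200 × 0.08577 = CZK 32,056,709.04.
Convert at spot and invest in CZK: 360,000,000 × 0.08263 × 1.067400 = CZK 31,751,734.32.
The quoted forward overvalues HUF, so borrow CZK, buy HUF at spot, deposit the HUF at 3.82%, and sell the proceeds forward at 0.08577.
The gap between the two covered legs is CZK 304,975.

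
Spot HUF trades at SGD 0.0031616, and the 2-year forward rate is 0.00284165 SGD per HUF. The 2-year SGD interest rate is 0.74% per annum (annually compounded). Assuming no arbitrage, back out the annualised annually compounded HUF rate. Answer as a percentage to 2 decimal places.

6.26%

T = 2 years.
By CIP, F/S equals the SGD-to-HUF growth ratio: 0.00284165/0.0031616 = 0.8988012.
SGD growth factor: (1 + 0.0074)^2 = 1.0148548.
That pins the HUF growth at 1.1291204.
Annualise: 1.1291204^(1/2) − 1 = 0.062601 = 6.26%.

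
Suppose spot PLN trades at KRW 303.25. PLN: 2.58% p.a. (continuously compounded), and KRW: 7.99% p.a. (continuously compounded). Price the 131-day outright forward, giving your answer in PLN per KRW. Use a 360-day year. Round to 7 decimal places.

T = 131/360 years.
KRW growth factor: e^(0.0799×131/360) = 1.0295015.
PLN accumulates by e^(0.0258×131/360) = 1.0094325.
Forward (KRW per PLN) = 303.25 × 1.0295015 / 1.0094325 = 309.2791.
Invert for PLN per KRW: 1 / 309.2791 = 0.0032333.

0.0032333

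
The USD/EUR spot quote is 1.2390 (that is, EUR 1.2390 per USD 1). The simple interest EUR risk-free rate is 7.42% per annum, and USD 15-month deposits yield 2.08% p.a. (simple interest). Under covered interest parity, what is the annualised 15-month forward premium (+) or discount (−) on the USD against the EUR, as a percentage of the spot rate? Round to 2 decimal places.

+5.20%

T = 15/12 years.
CIP forward (EUR per USD) = 1.239 × 1.092750/1.026000 = 1.3196075.
Annualised premium = (F − S)/S × (1/T) = (1.3196075 − 1.239)/1.239 ÷ (15/12) = 5.20%.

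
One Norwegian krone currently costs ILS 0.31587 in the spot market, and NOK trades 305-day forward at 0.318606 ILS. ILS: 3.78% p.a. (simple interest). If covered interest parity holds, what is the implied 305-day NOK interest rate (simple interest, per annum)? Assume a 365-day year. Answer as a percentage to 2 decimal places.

T = 305/365 years.
By CIP, F/S equals the ILS-to-NOK growth ratio: 0.318606/0.31587 = 1.0086618.
The ILS side grows by 1 + 0.0378×305/365 = 1.0315863.
Hence g_NOK = 1.0227276.
r = (1.0227276 − 1)/(305/365) = 0.027199 → 2.72%.

2.72%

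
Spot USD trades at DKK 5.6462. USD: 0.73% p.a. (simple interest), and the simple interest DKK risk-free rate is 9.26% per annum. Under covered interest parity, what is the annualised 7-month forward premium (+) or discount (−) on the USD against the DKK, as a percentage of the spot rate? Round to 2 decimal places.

T = 7/12 years.
F = S · g_DKK/g_USD = 5.6462 × 1.0540167/1.0042583 = 5.9259546.
(F − S)/S ÷ T = (5.9259546 − 5.6462)/5.6462/(7/12) = 0.084938 → 8.49%.

+8.49%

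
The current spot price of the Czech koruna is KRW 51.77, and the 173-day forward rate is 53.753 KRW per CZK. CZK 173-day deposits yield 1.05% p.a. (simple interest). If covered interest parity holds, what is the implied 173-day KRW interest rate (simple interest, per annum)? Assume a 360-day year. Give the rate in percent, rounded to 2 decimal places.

9.06%

T = 173/360 years.
By CIP, F/S equals the KRW-to-CZK growth ratio: 53.753/51.77 = 1.0383040.
CZK growth factor: 1 + 0.0105×173/360 = 1.0050458.
Hence g_KRW = 1.0435431.
(1.0435431 − 1)/T = 0.090610, i.e. 9.06%.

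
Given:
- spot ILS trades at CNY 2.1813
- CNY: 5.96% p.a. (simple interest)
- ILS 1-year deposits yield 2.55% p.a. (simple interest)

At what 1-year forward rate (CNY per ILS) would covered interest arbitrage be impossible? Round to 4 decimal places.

T = 1 year.
CNY growth factor: 1 + 0.0596×1 = 1.059600.
Growth of 1 ILS over T: 1 + 0.0255×1 = 1.025500.
Forward (CNY per ILS) = 2.1813 × 1.059600 / 1.025500 = 2.253833.

2.2538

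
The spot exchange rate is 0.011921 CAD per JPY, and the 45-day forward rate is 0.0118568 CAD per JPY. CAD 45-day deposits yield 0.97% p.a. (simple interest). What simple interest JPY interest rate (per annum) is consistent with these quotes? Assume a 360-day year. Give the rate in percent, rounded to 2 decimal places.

5.31%

T = 45/360 years.
By CIP, F/S equals the CAD-to-JPY growth ratio: 0.0118568/0.011921 = 0.9946145.
CAD growth factor: 1 + 0.0097×45/360 = 1.0012125.
Hence g_JPY = 1.0066337.
(1.0066337 − 1)/T = 0.053070, i.e. 5.31%.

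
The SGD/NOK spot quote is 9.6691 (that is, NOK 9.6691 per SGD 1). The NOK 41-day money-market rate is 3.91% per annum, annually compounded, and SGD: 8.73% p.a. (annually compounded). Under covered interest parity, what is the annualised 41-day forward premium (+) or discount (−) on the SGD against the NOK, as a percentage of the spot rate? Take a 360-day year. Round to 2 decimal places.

T = 41/360 years.
F = S · g_NOK/g_SGD = 9.6691 × 1.0043778/1.0095778 = 9.6192977.
Annualised premium = (F − S)/S × (1/T) = (9.6192977 − 9.6691)/9.6691 ÷ (41/360) = -4.52%.

-4.52%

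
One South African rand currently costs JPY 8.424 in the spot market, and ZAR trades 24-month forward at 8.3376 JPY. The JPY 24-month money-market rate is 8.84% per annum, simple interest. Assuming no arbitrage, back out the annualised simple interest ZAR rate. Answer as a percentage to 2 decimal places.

9.45%

T = 2 years.
CIP gives F = S · g_JPY/g_ZAR, so g_JPY/g_ZAR = 8.3376/8.424 = 0.9897436.
JPY growth factor: 1 + 0.0884×2 = 1.176800.
So the ZAR growth factor = 1.1889948.
r = (1.1889948 − 1)/2 = 0.094497 → 9.45%.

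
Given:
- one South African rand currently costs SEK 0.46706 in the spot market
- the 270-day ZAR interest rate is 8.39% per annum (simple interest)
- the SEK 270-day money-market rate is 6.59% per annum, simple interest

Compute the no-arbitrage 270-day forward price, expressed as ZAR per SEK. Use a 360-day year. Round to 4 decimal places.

T = 270/360 years.
Growth of 1 SEK over T: 1 + 0.0659×270/360 = 1.049425.
Growth of 1 ZAR over T: 1 + 0.0839×270/360 = 1.062925.
CIP: F = S · (grow SEK)/(grow ZAR) = 0.46706 × 1.049425/1.062925 = 0.4611280 SEK per ZAR.
Invert for ZAR per SEK: 1 / 0.4611280 = 2.1686.

2.1686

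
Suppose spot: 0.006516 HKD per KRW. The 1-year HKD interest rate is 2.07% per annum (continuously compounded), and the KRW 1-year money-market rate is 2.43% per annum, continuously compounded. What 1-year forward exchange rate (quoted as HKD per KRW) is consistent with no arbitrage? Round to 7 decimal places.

0.0064926

T = 1 year.
HKD growth factor: e^(0.0207×1) = 1.0209157.
Growth of 1 KRW over T: e^(0.0243×1) = 1.0245977.
CIP: F = S · (grow HKD)/(grow KRW) = 0.006516 × 1.0209157/1.0245977 = 0.006492584 HKD per KRW.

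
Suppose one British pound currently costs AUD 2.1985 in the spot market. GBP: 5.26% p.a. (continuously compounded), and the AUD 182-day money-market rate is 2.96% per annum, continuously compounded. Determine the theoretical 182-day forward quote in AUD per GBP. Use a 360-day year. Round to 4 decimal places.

T = 182/360 years.
AUD growth factor: e^(0.0296×182/360) = 1.015077.
Growth of 1 GBP over T: e^(0.0526×182/360) = 1.026949.
CIP: F = S · (grow AUD)/(grow GBP) = 2.1985 × 1.015077/1.026949 = 2.173084 AUD per GBP.

2.1731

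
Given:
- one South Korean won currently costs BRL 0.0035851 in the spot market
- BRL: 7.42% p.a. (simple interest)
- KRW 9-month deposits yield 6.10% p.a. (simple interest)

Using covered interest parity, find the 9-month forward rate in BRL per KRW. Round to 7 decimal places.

T = 9/12 years.
Growth of 1 BRL over T: 1 + 0.0742×9/12 = 1.055650.
Growth of 1 KRW over T: 1 + 0.0610×9/12 = 1.045750.
So F = 0.0035851 × 1.055650 / 1.045750 = 0.003619040 (BRL/KRW).

0.0036190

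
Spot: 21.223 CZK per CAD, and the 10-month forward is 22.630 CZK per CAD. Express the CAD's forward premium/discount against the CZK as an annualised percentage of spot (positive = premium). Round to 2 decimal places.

T = 10/12 years.
(F − S)/S = (22.630 − 21.223)/21.223 = 0.0662960.
Annualise by dividing by T: 0.0662960 / (10/12) = 0.079555 → 7.96%.

+7.96%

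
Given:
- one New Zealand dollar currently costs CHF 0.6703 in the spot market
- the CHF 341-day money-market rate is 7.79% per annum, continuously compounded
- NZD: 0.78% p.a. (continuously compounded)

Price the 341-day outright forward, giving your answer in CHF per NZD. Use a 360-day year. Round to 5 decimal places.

0.71632

T = 341/360 years.
Growth of 1 CHF over T: e^(0.0779×341/360) = 1.0765792.
Growth of 1 NZD over T: e^(0.0078×341/360) = 1.0074157.
CIP: F = S · (grow CHF)/(grow NZD) = 0.6703 × 1.0765792/1.0074157 = 0.7163190 CHF per NZD.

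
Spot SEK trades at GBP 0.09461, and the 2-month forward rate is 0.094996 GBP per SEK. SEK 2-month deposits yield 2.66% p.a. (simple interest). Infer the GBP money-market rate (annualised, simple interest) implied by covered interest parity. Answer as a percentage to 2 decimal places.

5.12%

T = 2/12 years.
F/S = 0.094996/0.09461 = 1.0040799 = (growth of GBP) / (growth of SEK).
SEK growth factor: 1 + 0.0266×2/12 = 1.0044333.
That pins the GBP growth at 1.0085313.
(1.0085313 − 1)/T = 0.051188, i.e. 5.12%.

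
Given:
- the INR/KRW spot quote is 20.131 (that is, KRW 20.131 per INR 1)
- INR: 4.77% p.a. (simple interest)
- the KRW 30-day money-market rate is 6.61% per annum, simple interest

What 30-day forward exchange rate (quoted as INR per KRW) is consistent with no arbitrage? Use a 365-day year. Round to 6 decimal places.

0.049600

T = 30/365 years.
KRW accumulates by 1 + 0.0661×30/365 = 1.0054329.
Growth of 1 INR over T: 1 + 0.0477×30/365 = 1.0039205.
CIP: F = S · (grow KRW)/(grow INR) = 20.131 × 1.0054329/1.0039205 = 20.16133 KRW per INR.
Invert for INR per KRW: 1 / 20.16133 = 0.049600.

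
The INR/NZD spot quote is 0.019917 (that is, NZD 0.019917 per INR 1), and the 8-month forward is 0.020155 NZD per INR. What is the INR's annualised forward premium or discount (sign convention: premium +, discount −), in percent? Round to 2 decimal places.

+1.79%

T = 8/12 years.
Period premium: (0.020155 − 0.019917)/0.019917 = 0.0119496.
Annualise by dividing by T: 0.0119496 / (8/12) = 0.017924 → 1.79%.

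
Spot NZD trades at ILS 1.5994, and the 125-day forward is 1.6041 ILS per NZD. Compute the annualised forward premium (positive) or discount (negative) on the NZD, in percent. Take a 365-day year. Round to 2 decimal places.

+0.86%

T = 125/365 years.
Period premium: (1.6041 − 1.5994)/1.5994 = 0.0029386.
Annualise by dividing by T: 0.0029386 / (125/365) = 0.008581 → 0.86%.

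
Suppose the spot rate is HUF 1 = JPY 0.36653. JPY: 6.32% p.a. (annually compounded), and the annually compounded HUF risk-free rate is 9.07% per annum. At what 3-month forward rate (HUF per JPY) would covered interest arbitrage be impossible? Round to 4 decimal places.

2.7458

T = 3/12 years.
JPY accumulates by (1 + 0.0632)^(3/12) = 1.0154388.
Growth of 1 HUF over T: (1 + 0.0907)^(3/12) = 1.0219422.
Forward (JPY per HUF) = 0.36653 × 1.0154388 / 1.0219422 = 0.3641975.
Quoted the other way: 1/0.3641975 = 2.7458 HUF per JPY.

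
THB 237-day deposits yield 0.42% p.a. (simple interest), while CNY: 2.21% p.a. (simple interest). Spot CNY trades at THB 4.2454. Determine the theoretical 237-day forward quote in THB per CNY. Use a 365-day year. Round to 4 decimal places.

T = 237/365 years.
THB accumulates by 1 + 0.0042×237/365 = 1.0027271.
Growth of 1 CNY over T: 1 + 0.0221×237/365 = 1.0143499.
Forward (THB per CNY) = 4.2454 × 1.0027271 / 1.0143499 = 4.196755.

4.1968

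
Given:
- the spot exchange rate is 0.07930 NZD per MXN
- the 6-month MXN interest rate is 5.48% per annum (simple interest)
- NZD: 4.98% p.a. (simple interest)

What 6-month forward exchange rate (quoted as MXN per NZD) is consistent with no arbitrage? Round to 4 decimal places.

T = 6/12 years.
Growth of 1 NZD over T: 1 + 0.0498×6/12 = 1.024900.
MXN growth factor: 1 + 0.0548×6/12 = 1.027400.
Forward (NZD per MXN) = 0.0793 × 1.024900 / 1.027400 = 0.079107037.
Quoted the other way: 1/0.079107037 = 12.6411 MXN per NZD.

12.6411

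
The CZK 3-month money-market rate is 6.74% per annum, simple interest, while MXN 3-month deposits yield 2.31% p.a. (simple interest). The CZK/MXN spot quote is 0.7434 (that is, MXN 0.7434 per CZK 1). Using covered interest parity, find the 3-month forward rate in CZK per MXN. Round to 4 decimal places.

T = 3/12 years.
Growth of 1 MXN over T: 1 + 0.0231×3/12 = 1.005775.
CZK accumulates by 1 + 0.0674×3/12 = 1.016850.
So F = 0.7434 × 1.005775 / 1.016850 = 0.7353033 (MXN/CZK).
Invert for CZK per MXN: 1 / 0.7353033 = 1.3600.

1.3600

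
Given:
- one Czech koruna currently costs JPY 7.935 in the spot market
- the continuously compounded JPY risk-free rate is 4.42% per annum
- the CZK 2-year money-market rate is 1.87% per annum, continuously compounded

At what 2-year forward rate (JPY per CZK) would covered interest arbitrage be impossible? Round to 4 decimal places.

T = 2 years.
Growth of 1 JPY over T: e^(0.0442×2) = 1.092425.
CZK growth factor: e^(0.0187×2) = 1.0381082.
Forward (JPY per CZK) = 7.935 × 1.092425 / 1.0381082 = 8.350182.

8.3502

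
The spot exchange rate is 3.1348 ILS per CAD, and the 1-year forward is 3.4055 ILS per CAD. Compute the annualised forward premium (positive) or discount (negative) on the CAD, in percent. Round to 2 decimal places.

+8.64%

T = 1 year.
CAD trades forward at +8.63532% vs spot over the period.
×(1/T) gives 8.64% p.a.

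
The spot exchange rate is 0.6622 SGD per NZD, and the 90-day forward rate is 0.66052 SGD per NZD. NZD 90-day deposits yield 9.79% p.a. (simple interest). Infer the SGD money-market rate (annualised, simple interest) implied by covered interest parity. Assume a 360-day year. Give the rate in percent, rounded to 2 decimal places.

8.75%

T = 90/360 years.
By CIP, F/S equals the SGD-to-NZD growth ratio: 0.66052/0.6622 = 0.9974630.
The NZD side grows by 1 + 0.0979×90/360 = 1.024475.
That pins the SGD growth at 1.0218759.
r = (1.0218759 − 1)/(90/360) = 0.087504 → 8.75%.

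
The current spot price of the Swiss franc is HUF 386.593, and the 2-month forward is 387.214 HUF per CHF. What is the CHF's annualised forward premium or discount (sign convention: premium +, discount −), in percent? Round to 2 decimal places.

T = 2/12 years.
(F − S)/S = (387.214 − 386.593)/386.593 = 0.0016063.
Annualise by dividing by T: 0.0016063 / (2/12) = 0.009638 → 0.96%.

+0.96%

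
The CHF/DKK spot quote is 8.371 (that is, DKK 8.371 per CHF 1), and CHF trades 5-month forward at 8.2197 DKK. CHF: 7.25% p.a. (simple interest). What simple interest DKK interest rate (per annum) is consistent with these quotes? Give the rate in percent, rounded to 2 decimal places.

T = 5/12 years.
By CIP, F/S equals the DKK-to-CHF growth ratio: 8.2197/8.371 = 0.9819257.
CHF growth factor: 1 + 0.0725×5/12 = 1.0302083.
Hence g_DKK = 1.011588.
(1.011588 − 1)/T = 0.027811, i.e. 2.78%.

2.78%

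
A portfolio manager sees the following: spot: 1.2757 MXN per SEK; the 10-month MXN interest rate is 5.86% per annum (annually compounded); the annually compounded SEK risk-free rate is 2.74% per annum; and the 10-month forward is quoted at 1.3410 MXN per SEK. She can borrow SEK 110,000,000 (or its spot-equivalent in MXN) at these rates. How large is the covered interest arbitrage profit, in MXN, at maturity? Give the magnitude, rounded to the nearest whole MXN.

T = 10/12 years.
Invest the SEK and cover forward: 110,000,000 × 1.02278174466 × 1.3410 = MXN 150,870,535.15.
Convert at spot and invest in MXN: 110,000,000 × 1.2757 × 1.048600132 = MXN 147,146,910.72.
The quoted forward overvalues SEK, so borrow MXN, buy SEK at spot, deposit the SEK at 2.74%, and sell the proceeds forward at 1.3410.
Profit = 150,870,535.15 − 147,146,910.72 = MXN 3,723,624.

MXN 3,723,624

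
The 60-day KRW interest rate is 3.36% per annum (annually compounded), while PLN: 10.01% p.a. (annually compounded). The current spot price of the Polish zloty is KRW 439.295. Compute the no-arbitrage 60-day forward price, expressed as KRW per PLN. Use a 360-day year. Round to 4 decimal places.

T = 60/360 years.
KRW growth factor: (1 + 0.0336)^(60/360) = 1.005523172.
PLN accumulates by (1 + 0.1001)^(60/360) = 1.016027261.
So F = 439.295 × 1.005523172 / 1.016027261 = 434.753396 (KRW/PLN).

434.7534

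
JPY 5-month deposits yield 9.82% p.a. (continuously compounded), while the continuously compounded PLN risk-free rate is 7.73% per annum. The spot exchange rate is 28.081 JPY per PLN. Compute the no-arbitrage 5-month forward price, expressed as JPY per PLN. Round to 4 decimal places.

T = 5/12 years.
JPY accumulates by e^(0.0982×5/12) = 1.04176529.
PLN growth factor: e^(0.0773×5/12) = 1.03273264.
Forward (JPY per PLN) = 28.081 × 1.04176529 / 1.03273264 = 28.326606.

28.3266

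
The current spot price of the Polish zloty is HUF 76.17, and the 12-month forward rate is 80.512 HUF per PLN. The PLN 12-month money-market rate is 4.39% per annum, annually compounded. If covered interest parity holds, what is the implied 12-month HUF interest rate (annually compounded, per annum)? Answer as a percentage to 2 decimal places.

10.34%

T = 1 year.
F/S = 80.512/76.17 = 1.0570041 = (growth of HUF) / (growth of PLN).
PLN growth factor: (1 + 0.0439)^1 = 1.043900.
That pins the HUF growth at 1.1034066.
r = 1.1034066^(1/1) − 1 = 0.103407 → 10.34%.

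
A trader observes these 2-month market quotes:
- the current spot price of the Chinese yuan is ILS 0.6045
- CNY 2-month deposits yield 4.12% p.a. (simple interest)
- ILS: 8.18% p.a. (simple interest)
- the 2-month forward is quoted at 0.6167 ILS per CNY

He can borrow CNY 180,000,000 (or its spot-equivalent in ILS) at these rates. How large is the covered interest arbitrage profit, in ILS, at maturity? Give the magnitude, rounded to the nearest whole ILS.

ILS 1,474,798

T = 2/12 years.
Route A — deposit CNY, sell forward: 180,000,000 × 1.00686666667 × 0.6167 = ILS 111,768,241.20.
Route B — convert at spot, deposit ILS: 180,000,000 × 0.6045 × 1.01363333333 = ILS 110,293,443.00.
The quoted forward overvalues CNY, so borrow ILS, buy CNY at spot, deposit the CNY at 4.12%, and sell the proceeds forward at 0.6167.
The gap between the two covered legs is ILS 1,474,798.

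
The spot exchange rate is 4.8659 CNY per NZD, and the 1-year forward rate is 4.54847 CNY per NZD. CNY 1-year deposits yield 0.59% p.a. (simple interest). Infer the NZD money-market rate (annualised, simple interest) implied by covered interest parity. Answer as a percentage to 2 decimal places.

7.61%

T = 1 year.
By CIP, F/S equals the CNY-to-NZD growth ratio: 4.54847/4.8659 = 0.9347644.
CNY growth factor: 1 + 0.0059×1 = 1.005900.
So the NZD growth factor = 1.076100.
r = (1.076100 − 1)/1 = 0.076100 → 7.61%.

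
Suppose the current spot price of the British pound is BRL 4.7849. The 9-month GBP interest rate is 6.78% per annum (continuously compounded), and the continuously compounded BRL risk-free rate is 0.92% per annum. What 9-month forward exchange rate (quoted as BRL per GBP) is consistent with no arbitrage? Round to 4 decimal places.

4.5792

T = 9/12 years.
Growth of 1 BRL over T: e^(0.0092×9/12) = 1.0069239.
GBP accumulates by e^(0.0678×9/12) = 1.0521651.
CIP: F = S · (grow BRL)/(grow GBP) = 4.7849 × 1.0069239/1.0521651 = 4.579158 BRL per GBP.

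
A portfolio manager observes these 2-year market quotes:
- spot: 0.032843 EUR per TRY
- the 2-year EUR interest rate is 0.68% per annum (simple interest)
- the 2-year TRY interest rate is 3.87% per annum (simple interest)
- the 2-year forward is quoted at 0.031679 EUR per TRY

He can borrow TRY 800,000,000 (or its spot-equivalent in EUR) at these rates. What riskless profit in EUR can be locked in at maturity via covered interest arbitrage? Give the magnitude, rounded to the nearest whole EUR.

T = 2 years.
Keep in TRY, deliver into the forward: 800,000,000·1.077400·0.031679 = EUR 27,304,763.68.
Swap to EUR now, deposit: 800,000,000·0.032843·1.013600 = EUR 26,631,731.84.
The quoted forward overvalues TRY, so borrow EUR, buy TRY at spot, deposit the TRY at 3.87%, and sell the proceeds forward at 0.031679.
Arbitrage profit = |27,304,763.68 − 26,631,731.84| = EUR 673,032.

EUR 673,032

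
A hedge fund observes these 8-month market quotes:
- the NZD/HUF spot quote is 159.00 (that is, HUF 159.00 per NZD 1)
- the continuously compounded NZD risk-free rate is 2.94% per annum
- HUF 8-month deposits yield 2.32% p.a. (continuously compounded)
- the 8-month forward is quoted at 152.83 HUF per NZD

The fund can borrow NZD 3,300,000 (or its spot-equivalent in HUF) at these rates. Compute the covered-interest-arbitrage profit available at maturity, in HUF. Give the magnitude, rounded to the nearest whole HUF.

HUF 18,556,890

T = 8/12 years.
Keep in NZD, deliver into the forward: 3,300,000·1.0197933411·152.83 = HUF 514,321,553.86.
Swap to HUF now, deposit: 3,300,000·159.00·1.0155868946 = HUF 532,878,443.60.
The quoted forward undervalues NZD, so borrow NZD, convert to HUF at spot, deposit the HUF at 2.32%, and buy NZD forward at 152.83 to cover the loan.
The gap between the two covered legs is HUF 18,556,890.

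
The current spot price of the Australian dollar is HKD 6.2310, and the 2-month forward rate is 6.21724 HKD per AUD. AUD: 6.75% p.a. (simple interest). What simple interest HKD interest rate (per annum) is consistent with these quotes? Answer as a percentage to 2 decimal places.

5.41%

T = 2/12 years.
CIP gives F = S · g_HKD/g_AUD, so g_HKD/g_AUD = 6.21724/6.231 = 0.9977917.
The AUD side grows by 1 + 0.0675×2/12 = 1.011250.
That pins the HKD growth at 1.0090169.
r = (1.0090169 − 1)/(2/12) = 0.054101 → 5.41%.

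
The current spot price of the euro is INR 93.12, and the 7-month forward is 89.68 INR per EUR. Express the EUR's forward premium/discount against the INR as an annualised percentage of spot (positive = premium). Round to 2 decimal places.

T = 7/12 years.
EUR trades forward at -3.69416% vs spot over the period.
×(1/T) gives -6.33% p.a.

-6.33%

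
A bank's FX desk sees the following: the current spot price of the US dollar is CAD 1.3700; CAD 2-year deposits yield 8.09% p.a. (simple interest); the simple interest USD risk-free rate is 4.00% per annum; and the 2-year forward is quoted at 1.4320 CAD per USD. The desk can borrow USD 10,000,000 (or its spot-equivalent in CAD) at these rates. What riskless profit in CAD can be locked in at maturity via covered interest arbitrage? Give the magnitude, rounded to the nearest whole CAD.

CAD 451,060

T = 2 years.
Route A — deposit USD, sell forward: 10,000,000 × 1.080000 × 1.4320 = CAD 15,465,600.00.
Route B — convert at spot, deposit CAD: 10,000,000 × 1.3700 × 1.161800 = CAD 15,916,660.00.
The quoted forward undervalues USD, so borrow USD, convert to CAD at spot, deposit the CAD at 8.09%, and buy USD forward at 1.4320 to cover the loan.
Arbitrage profit = |15,465,600.00 − 15,916,660.00| = CAD 451,060.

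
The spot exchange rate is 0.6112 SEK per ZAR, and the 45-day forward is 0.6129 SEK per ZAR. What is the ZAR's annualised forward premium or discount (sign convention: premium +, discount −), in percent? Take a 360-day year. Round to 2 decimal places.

+2.23%

T = 45/360 years.
(F − S)/S = (0.6129 − 0.6112)/0.6112 = 0.0027814.
Per annum: 0.0027814 / (45/360) = 0.022251 = 2.23%.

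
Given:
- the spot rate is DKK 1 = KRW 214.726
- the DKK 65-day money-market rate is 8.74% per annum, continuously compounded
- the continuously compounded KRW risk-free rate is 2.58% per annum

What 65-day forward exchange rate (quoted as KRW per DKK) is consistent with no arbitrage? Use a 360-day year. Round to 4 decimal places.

T = 65/360 years.
Growth of 1 KRW over T: e^(0.0258×65/360) = 1.0046692.
Growth of 1 DKK over T: e^(0.0874×65/360) = 1.015905726.
CIP: F = S · (grow KRW)/(grow DKK) = 214.726 × 1.0046692/1.015905726 = 212.351002 KRW per DKK.

212.3510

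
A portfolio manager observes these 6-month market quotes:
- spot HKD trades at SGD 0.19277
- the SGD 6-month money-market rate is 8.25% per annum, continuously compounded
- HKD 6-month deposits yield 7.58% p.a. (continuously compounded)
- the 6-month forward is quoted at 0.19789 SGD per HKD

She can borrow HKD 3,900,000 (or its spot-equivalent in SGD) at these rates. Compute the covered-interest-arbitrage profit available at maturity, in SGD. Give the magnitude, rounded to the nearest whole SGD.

T = 6/12 years.
Keep in HKD, deliver into the forward: 3,900,000·1.03862736·0.19789 = SGD 801,582.48.
Swap to SGD now, deposit: 3,900,000·0.19277·1.0421126 = SGD 783,463.38.
The quoted forward overvalues HKD, so borrow SGD, buy HKD at spot, deposit the HKD at 7.58%, and sell the proceeds forward at 0.19789.
Arbitrage profit = |801,582.48 − 783,463.38| = SGD 18,119.

SGD 18,119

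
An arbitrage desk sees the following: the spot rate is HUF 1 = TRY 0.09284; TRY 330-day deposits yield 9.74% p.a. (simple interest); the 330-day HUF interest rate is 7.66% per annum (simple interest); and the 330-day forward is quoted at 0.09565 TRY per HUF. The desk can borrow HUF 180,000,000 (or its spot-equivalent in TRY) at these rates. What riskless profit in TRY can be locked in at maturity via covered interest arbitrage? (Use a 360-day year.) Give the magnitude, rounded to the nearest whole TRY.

TRY 222,689

T = 330/360 years.
Invest the HUF and cover forward: 180,000,000 × 1.0702166667 × 0.09565 = TRY 18,425,920.35.
Convert at spot and invest in TRY: 180,000,000 × 0.09284 × 1.0892833333 = TRY 18,203,231.64.
The quoted forward overvalues HUF, so borrow TRY, buy HUF at spot, deposit the HUF at 7.66%, and sell the proceeds forward at 0.09565.
The gap between the two covered legs is TRY 222,689.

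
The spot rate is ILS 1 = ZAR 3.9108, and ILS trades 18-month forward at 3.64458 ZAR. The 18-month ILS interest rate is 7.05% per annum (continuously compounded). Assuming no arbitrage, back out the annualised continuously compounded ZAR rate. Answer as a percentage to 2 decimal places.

2.35%

T = 18/12 years.
CIP gives F = S · g_ZAR/g_ILS, so g_ZAR/g_ILS = 3.64458/3.9108 = 0.9319270.
The ILS side grows by e^(0.0705×18/12) = 1.111544.
Hence g_ZAR = 1.0358779.
r = ln(1.0358779)/(18/12) = 0.023500 → 2.35%.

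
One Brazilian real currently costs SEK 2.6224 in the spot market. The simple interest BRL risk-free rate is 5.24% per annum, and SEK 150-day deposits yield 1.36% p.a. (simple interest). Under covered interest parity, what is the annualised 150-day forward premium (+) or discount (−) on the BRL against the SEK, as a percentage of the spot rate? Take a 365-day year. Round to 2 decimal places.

-3.80%

T = 150/365 years.
CIP forward (SEK per BRL) = 2.6224 × 1.005589/1.0215342 = 2.5814668.
Annualised premium = (F − S)/S × (1/T) = (2.5814668 − 2.6224)/2.6224 ÷ (150/365) = -3.80%.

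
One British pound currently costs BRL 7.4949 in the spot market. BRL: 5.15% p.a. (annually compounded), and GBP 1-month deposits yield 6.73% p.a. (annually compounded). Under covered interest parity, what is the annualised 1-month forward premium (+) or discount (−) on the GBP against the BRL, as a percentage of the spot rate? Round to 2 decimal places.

T = 1/12 years.
CIP forward (BRL per GBP) = 7.4949 × 1.0041936/1.0054424 = 7.4855910.
(F − S)/S ÷ T = (7.4855910 − 7.4949)/7.4949/(1/12) = -0.014905 → -1.49%.

-1.49%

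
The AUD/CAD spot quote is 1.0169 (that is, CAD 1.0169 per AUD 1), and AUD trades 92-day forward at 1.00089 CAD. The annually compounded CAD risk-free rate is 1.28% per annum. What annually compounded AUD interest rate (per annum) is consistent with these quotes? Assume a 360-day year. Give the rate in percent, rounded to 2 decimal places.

7.77%

T = 92/360 years.
CIP gives F = S · g_CAD/g_AUD, so g_CAD/g_AUD = 1.00089/1.0169 = 0.9842561.
CAD growth factor: (1 + 0.0128)^(92/360) = 1.0032556.
Hence g_AUD = 1.0193034.
Annualise: 1.0193034^(360/92) − 1 = 0.077685 = 7.77%.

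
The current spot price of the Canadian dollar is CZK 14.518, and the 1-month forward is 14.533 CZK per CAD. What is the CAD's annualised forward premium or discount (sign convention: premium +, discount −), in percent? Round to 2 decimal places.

+1.24%

T = 1/12 years.
CAD trades forward at +0.10332% vs spot over the period.
Annualise by dividing by T: 0.0010332 / (1/12) = 0.012398 → 1.24%.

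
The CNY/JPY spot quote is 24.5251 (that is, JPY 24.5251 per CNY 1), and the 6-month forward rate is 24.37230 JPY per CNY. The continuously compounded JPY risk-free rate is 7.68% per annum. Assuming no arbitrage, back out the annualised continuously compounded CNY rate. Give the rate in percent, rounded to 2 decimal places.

T = 6/12 years.
By CIP, F/S equals the JPY-to-CNY growth ratio: 24.3723/24.5251 = 0.9937696.
JPY growth factor: e^(0.0768×6/12) = 1.0391468.
That pins the CNY growth at 1.0456617.
r = ln(1.0456617)/(6/12) = 0.089300 → 8.93%.

8.93%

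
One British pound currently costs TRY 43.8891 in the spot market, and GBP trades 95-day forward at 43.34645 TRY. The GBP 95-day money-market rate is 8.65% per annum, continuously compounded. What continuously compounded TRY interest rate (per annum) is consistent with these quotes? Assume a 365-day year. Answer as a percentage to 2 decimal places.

T = 95/365 years.
CIP gives F = S · g_TRY/g_GBP, so g_TRY/g_GBP = 43.34645/43.8891 = 0.9876359.
GBP growth factor: e^(0.0865×95/365) = 1.022769.
Hence g_TRY = 1.0101234.
Take logs: ln 1.0101234 / (95/365) = 0.038700, so 3.87%.

3.87%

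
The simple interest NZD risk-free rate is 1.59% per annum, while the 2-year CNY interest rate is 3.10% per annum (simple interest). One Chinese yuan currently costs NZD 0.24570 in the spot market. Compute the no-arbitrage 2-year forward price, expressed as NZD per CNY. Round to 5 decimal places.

T = 2 years.
Growth of 1 NZD over T: 1 + 0.0159×2 = 1.031800.
Growth of 1 CNY over T: 1 + 0.0310×2 = 1.062000.
Forward (NZD per CNY) = 0.2457 × 1.031800 / 1.062000 = 0.2387131.

0.23871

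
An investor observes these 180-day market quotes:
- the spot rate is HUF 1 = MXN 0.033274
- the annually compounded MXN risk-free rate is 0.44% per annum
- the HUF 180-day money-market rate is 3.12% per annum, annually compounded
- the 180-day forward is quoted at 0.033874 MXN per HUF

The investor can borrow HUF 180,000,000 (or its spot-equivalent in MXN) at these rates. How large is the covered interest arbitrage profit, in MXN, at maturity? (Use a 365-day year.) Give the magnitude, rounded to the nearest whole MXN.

MXN 188,103

T = 180/365 years.
Route A — deposit HUF, sell forward: 180,000,000 × 1.015266514 × 0.033874 = MXN 6,190,404.82.
Route B — convert at spot, deposit MXN: 180,000,000 × 0.033274 × 1.002167449 = MXN 6,002,301.55.
The quoted forward overvalues HUF, so borrow MXN, buy HUF at spot, deposit the HUF at 3.12%, and sell the proceeds forward at 0.033874.
Profit = 6,190,404.82 − 6,002,301.55 = MXN 188,103.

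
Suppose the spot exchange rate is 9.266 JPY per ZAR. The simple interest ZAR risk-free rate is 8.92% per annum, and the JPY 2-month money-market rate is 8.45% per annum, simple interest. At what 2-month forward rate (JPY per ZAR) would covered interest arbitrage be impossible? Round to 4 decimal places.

T = 2/12 years.
JPY growth factor: 1 + 0.0845×2/12 = 1.0140833.
ZAR growth factor: 1 + 0.0892×2/12 = 1.0148667.
Forward (JPY per ZAR) = 9.266 × 1.0140833 / 1.0148667 = 9.258847.

9.2588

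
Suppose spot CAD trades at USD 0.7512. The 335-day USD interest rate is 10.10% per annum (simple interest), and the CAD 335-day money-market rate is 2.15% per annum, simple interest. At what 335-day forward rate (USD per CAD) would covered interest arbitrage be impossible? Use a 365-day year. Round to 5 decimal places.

T = 335/365 years.
USD growth factor: 1 + 0.1010×335/365 = 1.0926986.
CAD accumulates by 1 + 0.0215×335/365 = 1.0197329.
Forward (USD per CAD) = 0.7512 × 1.0926986 / 1.0197329 = 0.8049512.

0.80495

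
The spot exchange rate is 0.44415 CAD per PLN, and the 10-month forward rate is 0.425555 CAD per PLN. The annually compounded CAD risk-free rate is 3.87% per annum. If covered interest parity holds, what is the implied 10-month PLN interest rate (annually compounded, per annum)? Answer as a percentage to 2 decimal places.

T = 10/12 years.
CIP gives F = S · g_CAD/g_PLN, so g_CAD/g_PLN = 0.425555/0.44415 = 0.9581335.
CAD growth factor: (1 + 0.0387)^(10/12) = 1.0321475.
So the PLN growth factor = 1.0772481.
Annualise: 1.0772481^(12/10) − 1 = 0.093400 = 9.34%.

9.34%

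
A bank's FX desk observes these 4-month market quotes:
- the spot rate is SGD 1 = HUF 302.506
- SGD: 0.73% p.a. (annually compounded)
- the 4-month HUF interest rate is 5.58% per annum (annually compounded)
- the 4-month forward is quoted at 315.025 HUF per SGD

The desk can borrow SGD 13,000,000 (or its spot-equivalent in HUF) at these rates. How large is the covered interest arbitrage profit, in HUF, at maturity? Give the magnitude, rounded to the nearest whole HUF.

T = 4/12 years.
Keep in SGD, deliver into the forward: 13,000,000·1.002427436119·315.025 = HUF 4,105,266,139.82.
Swap to HUF now, deposit: 13,000,000·302.506·1.018264381446 = HUF 4,004,404,104.66.
The quoted forward overvalues SGD, so borrow HUF, buy SGD at spot, deposit the SGD at 0.73%, and sell the proceeds forward at 315.025.
Arbitrage profit = |4,105,266,139.82 − 4,004,404,104.66| = HUF 100,862,035.

HUF 100,862,035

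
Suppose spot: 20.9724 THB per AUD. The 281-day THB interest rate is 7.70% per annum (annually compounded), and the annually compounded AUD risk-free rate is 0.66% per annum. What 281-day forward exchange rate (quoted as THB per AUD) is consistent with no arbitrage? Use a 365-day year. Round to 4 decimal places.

T = 281/365 years.
Growth of 1 THB over T: (1 + 0.0770)^(281/365) = 1.05877012.
AUD growth factor: (1 + 0.0066)^(281/365) = 1.00507725.
CIP: F = S · (grow THB)/(grow AUD) = 20.9724 × 1.05877012/1.00507725 = 22.092780 THB per AUD.

22.0928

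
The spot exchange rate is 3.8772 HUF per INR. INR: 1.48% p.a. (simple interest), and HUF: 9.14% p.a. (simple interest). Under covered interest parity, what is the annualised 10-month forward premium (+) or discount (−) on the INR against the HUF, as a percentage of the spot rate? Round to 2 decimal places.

+7.57%

T = 10/12 years.
CIP forward (HUF per INR) = 3.8772 × 1.0761667/1.0123333 = 4.1216796.
Annualised premium = (F − S)/S × (1/T) = (4.1216796 − 3.8772)/3.8772 ÷ (10/12) = 7.57%.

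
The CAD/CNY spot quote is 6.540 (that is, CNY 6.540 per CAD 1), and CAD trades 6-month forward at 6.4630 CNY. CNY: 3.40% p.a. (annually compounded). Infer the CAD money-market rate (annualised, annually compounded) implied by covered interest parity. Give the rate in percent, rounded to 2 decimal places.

T = 6/12 years.
CIP gives F = S · g_CNY/g_CAD, so g_CNY/g_CAD = 6.463/6.54 = 0.9882263.
CNY growth factor: (1 + 0.0340)^(6/12) = 1.0168579.
Hence g_CAD = 1.0289727.
Annualise: 1.0289727^(12/6) − 1 = 0.058785 = 5.88%.

5.88%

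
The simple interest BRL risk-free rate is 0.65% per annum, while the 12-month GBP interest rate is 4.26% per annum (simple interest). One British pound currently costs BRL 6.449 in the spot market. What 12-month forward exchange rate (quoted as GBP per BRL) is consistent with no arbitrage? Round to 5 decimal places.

0.16062

T = 1 year.
BRL accumulates by 1 + 0.0065×1 = 1.006500.
GBP growth factor: 1 + 0.0426×1 = 1.042600.
CIP: F = S · (grow BRL)/(grow GBP) = 6.449 × 1.006500/1.042600 = 6.225704 BRL per GBP.
Invert for GBP per BRL: 1 / 6.225704 = 0.16062.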